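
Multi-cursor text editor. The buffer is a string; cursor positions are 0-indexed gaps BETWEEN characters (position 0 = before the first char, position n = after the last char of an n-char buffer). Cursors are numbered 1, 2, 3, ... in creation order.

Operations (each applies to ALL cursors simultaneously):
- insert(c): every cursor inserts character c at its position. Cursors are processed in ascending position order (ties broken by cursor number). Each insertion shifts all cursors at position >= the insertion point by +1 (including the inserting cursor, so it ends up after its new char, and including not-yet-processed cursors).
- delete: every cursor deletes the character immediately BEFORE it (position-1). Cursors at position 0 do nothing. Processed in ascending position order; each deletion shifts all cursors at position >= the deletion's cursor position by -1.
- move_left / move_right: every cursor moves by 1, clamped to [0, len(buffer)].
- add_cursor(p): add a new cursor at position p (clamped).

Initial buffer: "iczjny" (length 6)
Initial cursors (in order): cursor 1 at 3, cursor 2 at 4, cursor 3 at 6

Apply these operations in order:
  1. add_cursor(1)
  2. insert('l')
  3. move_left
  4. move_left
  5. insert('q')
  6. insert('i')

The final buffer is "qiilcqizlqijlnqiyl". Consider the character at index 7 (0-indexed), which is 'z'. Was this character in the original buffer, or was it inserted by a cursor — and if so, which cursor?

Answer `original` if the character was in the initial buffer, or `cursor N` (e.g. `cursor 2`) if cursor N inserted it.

After op 1 (add_cursor(1)): buffer="iczjny" (len 6), cursors c4@1 c1@3 c2@4 c3@6, authorship ......
After op 2 (insert('l')): buffer="ilczljlnyl" (len 10), cursors c4@2 c1@5 c2@7 c3@10, authorship .4..1.2..3
After op 3 (move_left): buffer="ilczljlnyl" (len 10), cursors c4@1 c1@4 c2@6 c3@9, authorship .4..1.2..3
After op 4 (move_left): buffer="ilczljlnyl" (len 10), cursors c4@0 c1@3 c2@5 c3@8, authorship .4..1.2..3
After op 5 (insert('q')): buffer="qilcqzlqjlnqyl" (len 14), cursors c4@1 c1@5 c2@8 c3@12, authorship 4.4.1.12.2.3.3
After op 6 (insert('i')): buffer="qiilcqizlqijlnqiyl" (len 18), cursors c4@2 c1@7 c2@11 c3@16, authorship 44.4.11.122.2.33.3
Authorship (.=original, N=cursor N): 4 4 . 4 . 1 1 . 1 2 2 . 2 . 3 3 . 3
Index 7: author = original

Answer: original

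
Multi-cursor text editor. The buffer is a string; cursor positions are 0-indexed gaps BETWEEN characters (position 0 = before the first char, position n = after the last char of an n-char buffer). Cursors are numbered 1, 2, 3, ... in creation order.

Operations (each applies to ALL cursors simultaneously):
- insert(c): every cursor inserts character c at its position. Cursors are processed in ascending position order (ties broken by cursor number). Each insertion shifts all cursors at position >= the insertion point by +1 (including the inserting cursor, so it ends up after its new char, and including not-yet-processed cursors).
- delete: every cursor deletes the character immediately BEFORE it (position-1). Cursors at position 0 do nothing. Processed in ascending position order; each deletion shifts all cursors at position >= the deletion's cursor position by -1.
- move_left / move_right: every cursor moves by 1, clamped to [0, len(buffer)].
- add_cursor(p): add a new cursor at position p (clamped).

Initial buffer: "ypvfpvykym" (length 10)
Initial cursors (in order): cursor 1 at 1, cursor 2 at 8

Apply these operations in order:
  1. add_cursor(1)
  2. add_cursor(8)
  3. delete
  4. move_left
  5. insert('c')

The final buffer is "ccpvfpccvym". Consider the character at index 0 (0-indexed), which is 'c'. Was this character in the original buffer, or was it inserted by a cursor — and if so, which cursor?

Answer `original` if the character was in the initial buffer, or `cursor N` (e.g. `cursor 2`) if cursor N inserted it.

After op 1 (add_cursor(1)): buffer="ypvfpvykym" (len 10), cursors c1@1 c3@1 c2@8, authorship ..........
After op 2 (add_cursor(8)): buffer="ypvfpvykym" (len 10), cursors c1@1 c3@1 c2@8 c4@8, authorship ..........
After op 3 (delete): buffer="pvfpvym" (len 7), cursors c1@0 c3@0 c2@5 c4@5, authorship .......
After op 4 (move_left): buffer="pvfpvym" (len 7), cursors c1@0 c3@0 c2@4 c4@4, authorship .......
After op 5 (insert('c')): buffer="ccpvfpccvym" (len 11), cursors c1@2 c3@2 c2@8 c4@8, authorship 13....24...
Authorship (.=original, N=cursor N): 1 3 . . . . 2 4 . . .
Index 0: author = 1

Answer: cursor 1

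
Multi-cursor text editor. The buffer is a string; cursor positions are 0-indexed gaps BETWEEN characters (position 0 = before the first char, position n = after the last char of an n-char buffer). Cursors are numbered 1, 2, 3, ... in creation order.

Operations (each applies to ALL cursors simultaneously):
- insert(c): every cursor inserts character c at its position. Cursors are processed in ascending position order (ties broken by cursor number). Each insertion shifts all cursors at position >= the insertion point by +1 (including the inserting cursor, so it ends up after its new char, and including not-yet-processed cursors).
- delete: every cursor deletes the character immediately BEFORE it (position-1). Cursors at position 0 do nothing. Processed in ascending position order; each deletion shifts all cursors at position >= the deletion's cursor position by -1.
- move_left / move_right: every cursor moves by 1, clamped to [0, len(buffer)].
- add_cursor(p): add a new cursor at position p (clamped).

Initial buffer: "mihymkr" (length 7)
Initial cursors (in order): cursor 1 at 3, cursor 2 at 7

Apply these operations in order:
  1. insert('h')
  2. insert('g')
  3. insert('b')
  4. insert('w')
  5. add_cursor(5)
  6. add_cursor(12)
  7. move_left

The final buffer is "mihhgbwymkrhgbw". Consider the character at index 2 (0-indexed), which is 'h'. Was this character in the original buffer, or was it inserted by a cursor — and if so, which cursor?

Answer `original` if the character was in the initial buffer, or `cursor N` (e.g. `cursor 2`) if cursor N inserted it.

Answer: original

Derivation:
After op 1 (insert('h')): buffer="mihhymkrh" (len 9), cursors c1@4 c2@9, authorship ...1....2
After op 2 (insert('g')): buffer="mihhgymkrhg" (len 11), cursors c1@5 c2@11, authorship ...11....22
After op 3 (insert('b')): buffer="mihhgbymkrhgb" (len 13), cursors c1@6 c2@13, authorship ...111....222
After op 4 (insert('w')): buffer="mihhgbwymkrhgbw" (len 15), cursors c1@7 c2@15, authorship ...1111....2222
After op 5 (add_cursor(5)): buffer="mihhgbwymkrhgbw" (len 15), cursors c3@5 c1@7 c2@15, authorship ...1111....2222
After op 6 (add_cursor(12)): buffer="mihhgbwymkrhgbw" (len 15), cursors c3@5 c1@7 c4@12 c2@15, authorship ...1111....2222
After op 7 (move_left): buffer="mihhgbwymkrhgbw" (len 15), cursors c3@4 c1@6 c4@11 c2@14, authorship ...1111....2222
Authorship (.=original, N=cursor N): . . . 1 1 1 1 . . . . 2 2 2 2
Index 2: author = original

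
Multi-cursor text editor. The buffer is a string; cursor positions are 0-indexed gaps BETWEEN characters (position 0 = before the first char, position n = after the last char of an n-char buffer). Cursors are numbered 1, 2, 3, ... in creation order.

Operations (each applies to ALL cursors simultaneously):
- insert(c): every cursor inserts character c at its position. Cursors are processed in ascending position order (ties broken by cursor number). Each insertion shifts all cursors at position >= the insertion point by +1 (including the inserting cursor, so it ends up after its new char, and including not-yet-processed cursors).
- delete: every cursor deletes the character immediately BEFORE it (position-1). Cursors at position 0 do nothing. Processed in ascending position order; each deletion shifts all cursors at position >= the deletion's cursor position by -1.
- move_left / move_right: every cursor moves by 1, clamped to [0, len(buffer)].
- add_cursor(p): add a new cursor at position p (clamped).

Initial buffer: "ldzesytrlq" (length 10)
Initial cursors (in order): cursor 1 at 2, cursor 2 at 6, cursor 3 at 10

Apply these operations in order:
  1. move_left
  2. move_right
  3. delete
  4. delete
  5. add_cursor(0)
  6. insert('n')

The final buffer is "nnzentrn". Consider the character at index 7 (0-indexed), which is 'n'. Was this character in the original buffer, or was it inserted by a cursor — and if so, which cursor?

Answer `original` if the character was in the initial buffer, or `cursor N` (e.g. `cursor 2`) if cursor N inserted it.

Answer: cursor 3

Derivation:
After op 1 (move_left): buffer="ldzesytrlq" (len 10), cursors c1@1 c2@5 c3@9, authorship ..........
After op 2 (move_right): buffer="ldzesytrlq" (len 10), cursors c1@2 c2@6 c3@10, authorship ..........
After op 3 (delete): buffer="lzestrl" (len 7), cursors c1@1 c2@4 c3@7, authorship .......
After op 4 (delete): buffer="zetr" (len 4), cursors c1@0 c2@2 c3@4, authorship ....
After op 5 (add_cursor(0)): buffer="zetr" (len 4), cursors c1@0 c4@0 c2@2 c3@4, authorship ....
After op 6 (insert('n')): buffer="nnzentrn" (len 8), cursors c1@2 c4@2 c2@5 c3@8, authorship 14..2..3
Authorship (.=original, N=cursor N): 1 4 . . 2 . . 3
Index 7: author = 3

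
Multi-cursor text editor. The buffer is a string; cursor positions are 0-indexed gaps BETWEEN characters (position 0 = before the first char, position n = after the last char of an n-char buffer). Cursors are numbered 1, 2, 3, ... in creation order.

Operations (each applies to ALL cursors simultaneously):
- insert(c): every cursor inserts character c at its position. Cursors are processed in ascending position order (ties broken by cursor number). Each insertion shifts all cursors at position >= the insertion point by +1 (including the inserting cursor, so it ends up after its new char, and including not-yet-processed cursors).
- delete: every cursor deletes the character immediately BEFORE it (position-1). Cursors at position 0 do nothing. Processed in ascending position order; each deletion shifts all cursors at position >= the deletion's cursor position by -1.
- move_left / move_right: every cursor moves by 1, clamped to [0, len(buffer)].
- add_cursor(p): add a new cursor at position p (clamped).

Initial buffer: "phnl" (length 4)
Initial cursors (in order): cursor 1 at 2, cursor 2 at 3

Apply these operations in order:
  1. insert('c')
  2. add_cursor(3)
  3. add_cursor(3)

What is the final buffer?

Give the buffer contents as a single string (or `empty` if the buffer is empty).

After op 1 (insert('c')): buffer="phcncl" (len 6), cursors c1@3 c2@5, authorship ..1.2.
After op 2 (add_cursor(3)): buffer="phcncl" (len 6), cursors c1@3 c3@3 c2@5, authorship ..1.2.
After op 3 (add_cursor(3)): buffer="phcncl" (len 6), cursors c1@3 c3@3 c4@3 c2@5, authorship ..1.2.

Answer: phcncl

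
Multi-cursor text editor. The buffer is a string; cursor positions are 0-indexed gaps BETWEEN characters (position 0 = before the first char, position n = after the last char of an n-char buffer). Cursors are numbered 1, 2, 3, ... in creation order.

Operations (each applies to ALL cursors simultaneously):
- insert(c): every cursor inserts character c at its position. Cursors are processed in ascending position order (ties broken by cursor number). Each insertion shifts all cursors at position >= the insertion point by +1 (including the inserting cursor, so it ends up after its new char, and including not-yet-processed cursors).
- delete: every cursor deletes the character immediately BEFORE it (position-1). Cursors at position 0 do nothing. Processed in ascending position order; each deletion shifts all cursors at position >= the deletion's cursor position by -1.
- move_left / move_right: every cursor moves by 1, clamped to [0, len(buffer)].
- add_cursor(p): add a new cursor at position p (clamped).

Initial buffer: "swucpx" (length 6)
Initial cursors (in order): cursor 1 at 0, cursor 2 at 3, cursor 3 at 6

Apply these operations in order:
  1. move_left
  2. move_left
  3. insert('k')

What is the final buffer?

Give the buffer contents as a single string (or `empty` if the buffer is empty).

Answer: kskwuckpx

Derivation:
After op 1 (move_left): buffer="swucpx" (len 6), cursors c1@0 c2@2 c3@5, authorship ......
After op 2 (move_left): buffer="swucpx" (len 6), cursors c1@0 c2@1 c3@4, authorship ......
After op 3 (insert('k')): buffer="kskwuckpx" (len 9), cursors c1@1 c2@3 c3@7, authorship 1.2...3..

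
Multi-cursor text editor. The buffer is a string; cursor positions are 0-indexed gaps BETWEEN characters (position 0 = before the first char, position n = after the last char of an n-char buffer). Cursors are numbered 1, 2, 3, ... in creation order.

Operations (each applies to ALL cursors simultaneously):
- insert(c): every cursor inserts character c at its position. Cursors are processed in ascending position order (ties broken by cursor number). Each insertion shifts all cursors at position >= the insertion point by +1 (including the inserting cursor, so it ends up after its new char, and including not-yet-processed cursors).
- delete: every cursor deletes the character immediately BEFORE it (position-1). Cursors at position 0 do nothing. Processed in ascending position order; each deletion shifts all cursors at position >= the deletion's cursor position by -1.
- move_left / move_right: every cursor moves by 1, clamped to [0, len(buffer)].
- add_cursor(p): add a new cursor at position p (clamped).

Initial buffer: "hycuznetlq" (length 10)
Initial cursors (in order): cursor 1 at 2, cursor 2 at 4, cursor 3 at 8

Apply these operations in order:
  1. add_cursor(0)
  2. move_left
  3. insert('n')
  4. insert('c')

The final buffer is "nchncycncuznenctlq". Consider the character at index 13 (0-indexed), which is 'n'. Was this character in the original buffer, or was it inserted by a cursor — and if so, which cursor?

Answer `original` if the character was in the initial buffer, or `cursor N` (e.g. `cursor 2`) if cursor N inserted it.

After op 1 (add_cursor(0)): buffer="hycuznetlq" (len 10), cursors c4@0 c1@2 c2@4 c3@8, authorship ..........
After op 2 (move_left): buffer="hycuznetlq" (len 10), cursors c4@0 c1@1 c2@3 c3@7, authorship ..........
After op 3 (insert('n')): buffer="nhnycnuznentlq" (len 14), cursors c4@1 c1@3 c2@6 c3@11, authorship 4.1..2....3...
After op 4 (insert('c')): buffer="nchncycncuznenctlq" (len 18), cursors c4@2 c1@5 c2@9 c3@15, authorship 44.11..22....33...
Authorship (.=original, N=cursor N): 4 4 . 1 1 . . 2 2 . . . . 3 3 . . .
Index 13: author = 3

Answer: cursor 3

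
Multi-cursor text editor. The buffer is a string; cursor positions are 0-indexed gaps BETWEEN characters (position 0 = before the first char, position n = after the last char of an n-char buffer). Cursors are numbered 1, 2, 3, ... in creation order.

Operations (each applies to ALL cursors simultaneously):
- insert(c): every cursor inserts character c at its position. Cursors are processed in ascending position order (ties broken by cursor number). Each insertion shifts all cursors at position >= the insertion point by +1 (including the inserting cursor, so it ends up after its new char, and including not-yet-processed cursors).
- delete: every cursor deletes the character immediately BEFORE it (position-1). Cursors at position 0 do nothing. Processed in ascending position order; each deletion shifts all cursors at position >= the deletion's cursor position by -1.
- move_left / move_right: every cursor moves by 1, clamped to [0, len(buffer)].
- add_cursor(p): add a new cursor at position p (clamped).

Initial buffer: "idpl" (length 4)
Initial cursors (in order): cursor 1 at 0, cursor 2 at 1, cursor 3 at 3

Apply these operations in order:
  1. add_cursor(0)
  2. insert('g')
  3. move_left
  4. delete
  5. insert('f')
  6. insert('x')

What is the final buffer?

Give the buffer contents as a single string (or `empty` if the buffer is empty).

Answer: ffxxgfxgdfxgl

Derivation:
After op 1 (add_cursor(0)): buffer="idpl" (len 4), cursors c1@0 c4@0 c2@1 c3@3, authorship ....
After op 2 (insert('g')): buffer="ggigdpgl" (len 8), cursors c1@2 c4@2 c2@4 c3@7, authorship 14.2..3.
After op 3 (move_left): buffer="ggigdpgl" (len 8), cursors c1@1 c4@1 c2@3 c3@6, authorship 14.2..3.
After op 4 (delete): buffer="ggdgl" (len 5), cursors c1@0 c4@0 c2@1 c3@3, authorship 42.3.
After op 5 (insert('f')): buffer="ffgfgdfgl" (len 9), cursors c1@2 c4@2 c2@4 c3@7, authorship 14422.33.
After op 6 (insert('x')): buffer="ffxxgfxgdfxgl" (len 13), cursors c1@4 c4@4 c2@7 c3@11, authorship 14144222.333.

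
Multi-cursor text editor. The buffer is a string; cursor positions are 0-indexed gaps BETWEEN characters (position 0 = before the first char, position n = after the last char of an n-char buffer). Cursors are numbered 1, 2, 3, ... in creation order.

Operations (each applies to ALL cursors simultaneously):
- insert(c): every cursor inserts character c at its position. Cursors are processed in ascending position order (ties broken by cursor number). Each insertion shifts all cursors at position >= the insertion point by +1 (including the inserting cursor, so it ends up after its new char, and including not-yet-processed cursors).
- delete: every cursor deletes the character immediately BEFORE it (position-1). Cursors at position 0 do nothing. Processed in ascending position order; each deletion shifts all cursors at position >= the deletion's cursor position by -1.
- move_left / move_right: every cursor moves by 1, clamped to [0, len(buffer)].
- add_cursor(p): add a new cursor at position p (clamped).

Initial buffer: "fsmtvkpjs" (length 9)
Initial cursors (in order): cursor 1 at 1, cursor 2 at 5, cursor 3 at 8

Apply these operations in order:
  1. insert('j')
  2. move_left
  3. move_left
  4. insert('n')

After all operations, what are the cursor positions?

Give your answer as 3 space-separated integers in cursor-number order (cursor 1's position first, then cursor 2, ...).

Answer: 1 7 12

Derivation:
After op 1 (insert('j')): buffer="fjsmtvjkpjjs" (len 12), cursors c1@2 c2@7 c3@11, authorship .1....2...3.
After op 2 (move_left): buffer="fjsmtvjkpjjs" (len 12), cursors c1@1 c2@6 c3@10, authorship .1....2...3.
After op 3 (move_left): buffer="fjsmtvjkpjjs" (len 12), cursors c1@0 c2@5 c3@9, authorship .1....2...3.
After op 4 (insert('n')): buffer="nfjsmtnvjkpnjjs" (len 15), cursors c1@1 c2@7 c3@12, authorship 1.1...2.2..3.3.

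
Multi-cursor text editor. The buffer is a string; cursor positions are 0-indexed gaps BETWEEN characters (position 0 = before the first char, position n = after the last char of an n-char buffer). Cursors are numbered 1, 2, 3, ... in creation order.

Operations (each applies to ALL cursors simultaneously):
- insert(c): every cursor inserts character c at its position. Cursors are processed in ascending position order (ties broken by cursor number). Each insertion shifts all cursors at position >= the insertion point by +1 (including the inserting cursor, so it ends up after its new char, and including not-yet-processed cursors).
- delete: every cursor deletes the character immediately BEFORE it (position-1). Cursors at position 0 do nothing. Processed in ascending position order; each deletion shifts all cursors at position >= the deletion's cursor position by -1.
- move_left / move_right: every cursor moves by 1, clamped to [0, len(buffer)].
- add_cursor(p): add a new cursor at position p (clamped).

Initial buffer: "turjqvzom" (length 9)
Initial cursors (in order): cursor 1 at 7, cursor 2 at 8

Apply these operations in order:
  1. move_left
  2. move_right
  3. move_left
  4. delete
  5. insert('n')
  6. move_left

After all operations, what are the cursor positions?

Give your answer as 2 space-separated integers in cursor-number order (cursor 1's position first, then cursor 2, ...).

After op 1 (move_left): buffer="turjqvzom" (len 9), cursors c1@6 c2@7, authorship .........
After op 2 (move_right): buffer="turjqvzom" (len 9), cursors c1@7 c2@8, authorship .........
After op 3 (move_left): buffer="turjqvzom" (len 9), cursors c1@6 c2@7, authorship .........
After op 4 (delete): buffer="turjqom" (len 7), cursors c1@5 c2@5, authorship .......
After op 5 (insert('n')): buffer="turjqnnom" (len 9), cursors c1@7 c2@7, authorship .....12..
After op 6 (move_left): buffer="turjqnnom" (len 9), cursors c1@6 c2@6, authorship .....12..

Answer: 6 6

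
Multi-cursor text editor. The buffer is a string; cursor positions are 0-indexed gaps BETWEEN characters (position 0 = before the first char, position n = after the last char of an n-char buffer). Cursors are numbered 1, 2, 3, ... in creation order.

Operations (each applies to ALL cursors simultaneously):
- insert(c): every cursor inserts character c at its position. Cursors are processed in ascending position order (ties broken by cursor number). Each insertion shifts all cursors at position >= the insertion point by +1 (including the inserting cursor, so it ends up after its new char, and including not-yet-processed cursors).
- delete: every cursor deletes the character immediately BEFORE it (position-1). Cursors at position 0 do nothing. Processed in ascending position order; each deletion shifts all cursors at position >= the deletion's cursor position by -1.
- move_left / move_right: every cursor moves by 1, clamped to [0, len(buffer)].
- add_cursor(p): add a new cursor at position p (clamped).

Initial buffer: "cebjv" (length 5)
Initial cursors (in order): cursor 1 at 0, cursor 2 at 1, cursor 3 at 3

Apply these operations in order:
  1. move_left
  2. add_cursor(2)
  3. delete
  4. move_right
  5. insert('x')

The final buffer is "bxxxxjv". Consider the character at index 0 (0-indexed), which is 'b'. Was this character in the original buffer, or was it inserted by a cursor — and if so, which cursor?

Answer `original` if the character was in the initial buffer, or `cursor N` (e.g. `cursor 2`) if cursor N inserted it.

After op 1 (move_left): buffer="cebjv" (len 5), cursors c1@0 c2@0 c3@2, authorship .....
After op 2 (add_cursor(2)): buffer="cebjv" (len 5), cursors c1@0 c2@0 c3@2 c4@2, authorship .....
After op 3 (delete): buffer="bjv" (len 3), cursors c1@0 c2@0 c3@0 c4@0, authorship ...
After op 4 (move_right): buffer="bjv" (len 3), cursors c1@1 c2@1 c3@1 c4@1, authorship ...
After op 5 (insert('x')): buffer="bxxxxjv" (len 7), cursors c1@5 c2@5 c3@5 c4@5, authorship .1234..
Authorship (.=original, N=cursor N): . 1 2 3 4 . .
Index 0: author = original

Answer: original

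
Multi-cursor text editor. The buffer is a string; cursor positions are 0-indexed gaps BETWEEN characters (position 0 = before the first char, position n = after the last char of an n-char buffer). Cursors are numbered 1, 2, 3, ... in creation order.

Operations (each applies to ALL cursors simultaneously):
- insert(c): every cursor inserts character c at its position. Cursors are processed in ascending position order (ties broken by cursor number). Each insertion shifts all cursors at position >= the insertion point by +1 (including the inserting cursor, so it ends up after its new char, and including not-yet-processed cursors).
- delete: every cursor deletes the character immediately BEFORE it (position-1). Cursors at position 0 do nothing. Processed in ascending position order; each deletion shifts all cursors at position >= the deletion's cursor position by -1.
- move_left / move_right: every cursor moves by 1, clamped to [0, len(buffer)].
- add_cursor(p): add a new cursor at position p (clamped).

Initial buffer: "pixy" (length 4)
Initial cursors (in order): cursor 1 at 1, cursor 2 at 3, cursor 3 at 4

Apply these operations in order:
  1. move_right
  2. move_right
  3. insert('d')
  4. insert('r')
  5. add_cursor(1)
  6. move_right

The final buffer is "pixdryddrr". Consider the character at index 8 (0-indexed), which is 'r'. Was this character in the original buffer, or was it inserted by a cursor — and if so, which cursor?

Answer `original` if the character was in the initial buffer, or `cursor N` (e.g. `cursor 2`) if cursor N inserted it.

Answer: cursor 2

Derivation:
After op 1 (move_right): buffer="pixy" (len 4), cursors c1@2 c2@4 c3@4, authorship ....
After op 2 (move_right): buffer="pixy" (len 4), cursors c1@3 c2@4 c3@4, authorship ....
After op 3 (insert('d')): buffer="pixdydd" (len 7), cursors c1@4 c2@7 c3@7, authorship ...1.23
After op 4 (insert('r')): buffer="pixdryddrr" (len 10), cursors c1@5 c2@10 c3@10, authorship ...11.2323
After op 5 (add_cursor(1)): buffer="pixdryddrr" (len 10), cursors c4@1 c1@5 c2@10 c3@10, authorship ...11.2323
After op 6 (move_right): buffer="pixdryddrr" (len 10), cursors c4@2 c1@6 c2@10 c3@10, authorship ...11.2323
Authorship (.=original, N=cursor N): . . . 1 1 . 2 3 2 3
Index 8: author = 2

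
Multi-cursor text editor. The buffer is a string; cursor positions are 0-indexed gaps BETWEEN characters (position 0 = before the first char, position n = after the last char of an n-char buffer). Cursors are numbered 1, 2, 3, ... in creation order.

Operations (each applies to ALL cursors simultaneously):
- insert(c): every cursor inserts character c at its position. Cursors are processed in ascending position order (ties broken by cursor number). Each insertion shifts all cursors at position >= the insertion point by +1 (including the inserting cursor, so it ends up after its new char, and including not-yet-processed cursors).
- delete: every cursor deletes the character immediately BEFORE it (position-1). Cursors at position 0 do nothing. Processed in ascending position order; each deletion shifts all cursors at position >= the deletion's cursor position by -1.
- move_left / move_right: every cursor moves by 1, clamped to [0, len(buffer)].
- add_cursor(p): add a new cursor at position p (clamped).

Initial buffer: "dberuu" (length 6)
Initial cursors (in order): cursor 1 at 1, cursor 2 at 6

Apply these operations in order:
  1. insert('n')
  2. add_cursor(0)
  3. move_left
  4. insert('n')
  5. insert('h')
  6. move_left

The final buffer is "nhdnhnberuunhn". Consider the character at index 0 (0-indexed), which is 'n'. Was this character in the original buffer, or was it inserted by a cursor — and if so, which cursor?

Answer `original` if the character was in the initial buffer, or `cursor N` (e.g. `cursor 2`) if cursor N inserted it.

After op 1 (insert('n')): buffer="dnberuun" (len 8), cursors c1@2 c2@8, authorship .1.....2
After op 2 (add_cursor(0)): buffer="dnberuun" (len 8), cursors c3@0 c1@2 c2@8, authorship .1.....2
After op 3 (move_left): buffer="dnberuun" (len 8), cursors c3@0 c1@1 c2@7, authorship .1.....2
After op 4 (insert('n')): buffer="ndnnberuunn" (len 11), cursors c3@1 c1@3 c2@10, authorship 3.11.....22
After op 5 (insert('h')): buffer="nhdnhnberuunhn" (len 14), cursors c3@2 c1@5 c2@13, authorship 33.111.....222
After op 6 (move_left): buffer="nhdnhnberuunhn" (len 14), cursors c3@1 c1@4 c2@12, authorship 33.111.....222
Authorship (.=original, N=cursor N): 3 3 . 1 1 1 . . . . . 2 2 2
Index 0: author = 3

Answer: cursor 3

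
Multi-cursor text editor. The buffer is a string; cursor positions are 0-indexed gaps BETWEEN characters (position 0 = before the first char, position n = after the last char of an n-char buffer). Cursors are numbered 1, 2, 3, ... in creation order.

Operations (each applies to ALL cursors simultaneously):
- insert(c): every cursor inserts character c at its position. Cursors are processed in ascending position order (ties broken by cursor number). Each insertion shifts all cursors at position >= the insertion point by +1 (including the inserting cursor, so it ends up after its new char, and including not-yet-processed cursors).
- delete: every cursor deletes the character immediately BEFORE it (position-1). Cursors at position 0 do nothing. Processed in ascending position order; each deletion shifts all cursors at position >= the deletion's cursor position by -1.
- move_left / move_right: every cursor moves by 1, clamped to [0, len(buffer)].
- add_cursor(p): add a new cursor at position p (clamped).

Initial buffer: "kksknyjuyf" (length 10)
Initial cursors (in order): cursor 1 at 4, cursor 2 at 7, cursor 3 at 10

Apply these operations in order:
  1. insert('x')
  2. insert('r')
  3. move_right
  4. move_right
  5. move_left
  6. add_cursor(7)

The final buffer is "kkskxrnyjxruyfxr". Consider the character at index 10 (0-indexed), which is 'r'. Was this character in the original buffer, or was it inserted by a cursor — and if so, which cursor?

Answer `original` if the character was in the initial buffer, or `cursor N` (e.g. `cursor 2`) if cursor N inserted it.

Answer: cursor 2

Derivation:
After op 1 (insert('x')): buffer="kkskxnyjxuyfx" (len 13), cursors c1@5 c2@9 c3@13, authorship ....1...2...3
After op 2 (insert('r')): buffer="kkskxrnyjxruyfxr" (len 16), cursors c1@6 c2@11 c3@16, authorship ....11...22...33
After op 3 (move_right): buffer="kkskxrnyjxruyfxr" (len 16), cursors c1@7 c2@12 c3@16, authorship ....11...22...33
After op 4 (move_right): buffer="kkskxrnyjxruyfxr" (len 16), cursors c1@8 c2@13 c3@16, authorship ....11...22...33
After op 5 (move_left): buffer="kkskxrnyjxruyfxr" (len 16), cursors c1@7 c2@12 c3@15, authorship ....11...22...33
After op 6 (add_cursor(7)): buffer="kkskxrnyjxruyfxr" (len 16), cursors c1@7 c4@7 c2@12 c3@15, authorship ....11...22...33
Authorship (.=original, N=cursor N): . . . . 1 1 . . . 2 2 . . . 3 3
Index 10: author = 2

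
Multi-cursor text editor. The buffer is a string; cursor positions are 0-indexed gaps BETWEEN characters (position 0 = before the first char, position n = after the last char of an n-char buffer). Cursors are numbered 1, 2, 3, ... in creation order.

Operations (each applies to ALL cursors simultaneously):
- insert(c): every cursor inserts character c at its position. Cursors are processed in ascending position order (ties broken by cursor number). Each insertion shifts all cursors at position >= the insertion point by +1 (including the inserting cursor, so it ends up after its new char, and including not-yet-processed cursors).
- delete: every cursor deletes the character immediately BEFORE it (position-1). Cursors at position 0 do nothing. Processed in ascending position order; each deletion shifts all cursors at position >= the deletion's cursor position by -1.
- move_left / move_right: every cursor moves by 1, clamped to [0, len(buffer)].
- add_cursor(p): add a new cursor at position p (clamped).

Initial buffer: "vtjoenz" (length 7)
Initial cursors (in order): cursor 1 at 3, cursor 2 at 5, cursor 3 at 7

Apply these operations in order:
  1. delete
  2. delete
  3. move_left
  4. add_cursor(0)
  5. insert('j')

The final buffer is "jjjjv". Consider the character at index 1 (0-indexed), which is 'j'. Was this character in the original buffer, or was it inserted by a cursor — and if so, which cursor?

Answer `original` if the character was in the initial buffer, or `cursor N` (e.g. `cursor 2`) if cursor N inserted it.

Answer: cursor 2

Derivation:
After op 1 (delete): buffer="vton" (len 4), cursors c1@2 c2@3 c3@4, authorship ....
After op 2 (delete): buffer="v" (len 1), cursors c1@1 c2@1 c3@1, authorship .
After op 3 (move_left): buffer="v" (len 1), cursors c1@0 c2@0 c3@0, authorship .
After op 4 (add_cursor(0)): buffer="v" (len 1), cursors c1@0 c2@0 c3@0 c4@0, authorship .
After op 5 (insert('j')): buffer="jjjjv" (len 5), cursors c1@4 c2@4 c3@4 c4@4, authorship 1234.
Authorship (.=original, N=cursor N): 1 2 3 4 .
Index 1: author = 2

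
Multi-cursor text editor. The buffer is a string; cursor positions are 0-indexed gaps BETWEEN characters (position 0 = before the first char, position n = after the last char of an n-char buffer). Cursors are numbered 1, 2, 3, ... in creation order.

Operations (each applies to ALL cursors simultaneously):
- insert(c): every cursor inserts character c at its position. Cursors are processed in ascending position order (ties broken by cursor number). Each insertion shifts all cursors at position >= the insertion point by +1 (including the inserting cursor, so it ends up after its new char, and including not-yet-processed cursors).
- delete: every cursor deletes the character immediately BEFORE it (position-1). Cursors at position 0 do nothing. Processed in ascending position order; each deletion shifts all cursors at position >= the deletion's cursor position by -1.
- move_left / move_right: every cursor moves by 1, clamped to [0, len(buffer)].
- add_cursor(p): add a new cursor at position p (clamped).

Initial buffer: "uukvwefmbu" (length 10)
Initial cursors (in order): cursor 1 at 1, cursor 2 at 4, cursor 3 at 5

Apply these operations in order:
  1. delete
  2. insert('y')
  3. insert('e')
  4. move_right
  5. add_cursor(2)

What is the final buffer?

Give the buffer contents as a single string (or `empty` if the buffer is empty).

After op 1 (delete): buffer="ukefmbu" (len 7), cursors c1@0 c2@2 c3@2, authorship .......
After op 2 (insert('y')): buffer="yukyyefmbu" (len 10), cursors c1@1 c2@5 c3@5, authorship 1..23.....
After op 3 (insert('e')): buffer="yeukyyeeefmbu" (len 13), cursors c1@2 c2@8 c3@8, authorship 11..2323.....
After op 4 (move_right): buffer="yeukyyeeefmbu" (len 13), cursors c1@3 c2@9 c3@9, authorship 11..2323.....
After op 5 (add_cursor(2)): buffer="yeukyyeeefmbu" (len 13), cursors c4@2 c1@3 c2@9 c3@9, authorship 11..2323.....

Answer: yeukyyeeefmbu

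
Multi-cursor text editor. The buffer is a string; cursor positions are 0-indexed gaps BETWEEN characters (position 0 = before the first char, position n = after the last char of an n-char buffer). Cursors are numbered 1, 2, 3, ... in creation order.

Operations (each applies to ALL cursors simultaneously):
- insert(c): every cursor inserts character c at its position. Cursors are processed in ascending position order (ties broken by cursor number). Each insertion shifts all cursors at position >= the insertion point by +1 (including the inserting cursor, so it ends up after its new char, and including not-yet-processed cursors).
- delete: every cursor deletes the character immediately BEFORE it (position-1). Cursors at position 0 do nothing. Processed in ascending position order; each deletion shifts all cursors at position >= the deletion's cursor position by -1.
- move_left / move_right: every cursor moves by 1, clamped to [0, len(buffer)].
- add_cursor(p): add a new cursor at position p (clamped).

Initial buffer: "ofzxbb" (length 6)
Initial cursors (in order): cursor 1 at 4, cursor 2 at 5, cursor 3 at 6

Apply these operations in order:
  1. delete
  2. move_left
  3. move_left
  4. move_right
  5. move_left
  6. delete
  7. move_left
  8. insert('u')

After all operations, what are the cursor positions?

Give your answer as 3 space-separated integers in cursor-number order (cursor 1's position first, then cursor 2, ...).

Answer: 3 3 3

Derivation:
After op 1 (delete): buffer="ofz" (len 3), cursors c1@3 c2@3 c3@3, authorship ...
After op 2 (move_left): buffer="ofz" (len 3), cursors c1@2 c2@2 c3@2, authorship ...
After op 3 (move_left): buffer="ofz" (len 3), cursors c1@1 c2@1 c3@1, authorship ...
After op 4 (move_right): buffer="ofz" (len 3), cursors c1@2 c2@2 c3@2, authorship ...
After op 5 (move_left): buffer="ofz" (len 3), cursors c1@1 c2@1 c3@1, authorship ...
After op 6 (delete): buffer="fz" (len 2), cursors c1@0 c2@0 c3@0, authorship ..
After op 7 (move_left): buffer="fz" (len 2), cursors c1@0 c2@0 c3@0, authorship ..
After op 8 (insert('u')): buffer="uuufz" (len 5), cursors c1@3 c2@3 c3@3, authorship 123..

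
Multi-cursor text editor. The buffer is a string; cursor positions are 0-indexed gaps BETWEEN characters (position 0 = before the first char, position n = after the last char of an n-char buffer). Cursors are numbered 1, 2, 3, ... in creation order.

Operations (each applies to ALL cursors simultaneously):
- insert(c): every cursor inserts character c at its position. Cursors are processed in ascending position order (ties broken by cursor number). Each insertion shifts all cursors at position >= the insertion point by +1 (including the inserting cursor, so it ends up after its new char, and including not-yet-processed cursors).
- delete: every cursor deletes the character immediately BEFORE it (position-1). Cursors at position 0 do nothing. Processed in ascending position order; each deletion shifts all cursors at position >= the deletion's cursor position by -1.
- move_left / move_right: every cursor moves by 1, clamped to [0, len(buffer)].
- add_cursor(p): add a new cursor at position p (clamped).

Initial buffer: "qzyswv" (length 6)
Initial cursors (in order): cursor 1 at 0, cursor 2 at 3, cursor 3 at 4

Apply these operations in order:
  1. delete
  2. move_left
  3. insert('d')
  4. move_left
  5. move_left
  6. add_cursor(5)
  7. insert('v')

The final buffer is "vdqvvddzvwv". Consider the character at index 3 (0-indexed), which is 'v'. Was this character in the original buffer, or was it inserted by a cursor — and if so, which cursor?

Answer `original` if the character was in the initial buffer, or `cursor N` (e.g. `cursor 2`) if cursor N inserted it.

After op 1 (delete): buffer="qzwv" (len 4), cursors c1@0 c2@2 c3@2, authorship ....
After op 2 (move_left): buffer="qzwv" (len 4), cursors c1@0 c2@1 c3@1, authorship ....
After op 3 (insert('d')): buffer="dqddzwv" (len 7), cursors c1@1 c2@4 c3@4, authorship 1.23...
After op 4 (move_left): buffer="dqddzwv" (len 7), cursors c1@0 c2@3 c3@3, authorship 1.23...
After op 5 (move_left): buffer="dqddzwv" (len 7), cursors c1@0 c2@2 c3@2, authorship 1.23...
After op 6 (add_cursor(5)): buffer="dqddzwv" (len 7), cursors c1@0 c2@2 c3@2 c4@5, authorship 1.23...
After op 7 (insert('v')): buffer="vdqvvddzvwv" (len 11), cursors c1@1 c2@5 c3@5 c4@9, authorship 11.2323.4..
Authorship (.=original, N=cursor N): 1 1 . 2 3 2 3 . 4 . .
Index 3: author = 2

Answer: cursor 2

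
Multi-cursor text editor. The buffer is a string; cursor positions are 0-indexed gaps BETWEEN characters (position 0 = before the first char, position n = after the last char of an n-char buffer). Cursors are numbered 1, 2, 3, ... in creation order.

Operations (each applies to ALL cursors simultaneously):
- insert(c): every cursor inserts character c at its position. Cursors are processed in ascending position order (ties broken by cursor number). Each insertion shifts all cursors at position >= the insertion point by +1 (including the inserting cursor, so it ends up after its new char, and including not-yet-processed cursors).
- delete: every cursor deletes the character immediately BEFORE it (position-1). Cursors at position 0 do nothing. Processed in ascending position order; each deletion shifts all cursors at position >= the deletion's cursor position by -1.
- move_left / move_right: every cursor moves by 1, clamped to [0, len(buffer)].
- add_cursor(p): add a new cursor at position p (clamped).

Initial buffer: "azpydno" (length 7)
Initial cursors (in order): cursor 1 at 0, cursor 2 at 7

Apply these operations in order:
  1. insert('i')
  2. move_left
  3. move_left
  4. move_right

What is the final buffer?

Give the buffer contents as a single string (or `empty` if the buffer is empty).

After op 1 (insert('i')): buffer="iazpydnoi" (len 9), cursors c1@1 c2@9, authorship 1.......2
After op 2 (move_left): buffer="iazpydnoi" (len 9), cursors c1@0 c2@8, authorship 1.......2
After op 3 (move_left): buffer="iazpydnoi" (len 9), cursors c1@0 c2@7, authorship 1.......2
After op 4 (move_right): buffer="iazpydnoi" (len 9), cursors c1@1 c2@8, authorship 1.......2

Answer: iazpydnoi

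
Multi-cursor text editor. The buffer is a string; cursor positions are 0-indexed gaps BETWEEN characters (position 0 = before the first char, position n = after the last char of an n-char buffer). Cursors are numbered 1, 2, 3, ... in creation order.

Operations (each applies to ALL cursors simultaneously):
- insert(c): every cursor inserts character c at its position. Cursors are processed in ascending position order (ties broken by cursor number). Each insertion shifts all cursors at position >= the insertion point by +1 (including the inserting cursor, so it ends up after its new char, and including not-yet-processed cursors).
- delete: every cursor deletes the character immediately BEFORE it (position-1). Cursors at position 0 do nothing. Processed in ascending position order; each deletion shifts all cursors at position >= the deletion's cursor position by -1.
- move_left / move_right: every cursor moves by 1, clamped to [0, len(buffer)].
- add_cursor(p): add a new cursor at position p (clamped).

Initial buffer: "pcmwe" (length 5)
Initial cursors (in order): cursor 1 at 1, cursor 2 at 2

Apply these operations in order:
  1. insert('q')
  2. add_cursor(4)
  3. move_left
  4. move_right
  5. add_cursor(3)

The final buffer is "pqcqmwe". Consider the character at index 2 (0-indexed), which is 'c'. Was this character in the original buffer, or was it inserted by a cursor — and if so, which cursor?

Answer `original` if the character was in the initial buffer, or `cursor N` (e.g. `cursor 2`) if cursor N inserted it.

After op 1 (insert('q')): buffer="pqcqmwe" (len 7), cursors c1@2 c2@4, authorship .1.2...
After op 2 (add_cursor(4)): buffer="pqcqmwe" (len 7), cursors c1@2 c2@4 c3@4, authorship .1.2...
After op 3 (move_left): buffer="pqcqmwe" (len 7), cursors c1@1 c2@3 c3@3, authorship .1.2...
After op 4 (move_right): buffer="pqcqmwe" (len 7), cursors c1@2 c2@4 c3@4, authorship .1.2...
After op 5 (add_cursor(3)): buffer="pqcqmwe" (len 7), cursors c1@2 c4@3 c2@4 c3@4, authorship .1.2...
Authorship (.=original, N=cursor N): . 1 . 2 . . .
Index 2: author = original

Answer: original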